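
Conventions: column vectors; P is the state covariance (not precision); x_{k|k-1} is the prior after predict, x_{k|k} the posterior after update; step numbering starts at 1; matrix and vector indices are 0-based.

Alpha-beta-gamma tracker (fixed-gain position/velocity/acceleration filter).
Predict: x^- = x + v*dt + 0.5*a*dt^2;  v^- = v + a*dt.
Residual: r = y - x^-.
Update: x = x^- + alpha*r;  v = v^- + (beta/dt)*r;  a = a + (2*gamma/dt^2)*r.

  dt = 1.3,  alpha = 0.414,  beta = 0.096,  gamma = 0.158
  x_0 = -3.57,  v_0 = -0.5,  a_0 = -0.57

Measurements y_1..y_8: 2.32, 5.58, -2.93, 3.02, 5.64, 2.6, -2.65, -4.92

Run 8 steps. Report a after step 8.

a_post = -5.6303

step 1: x_pred=-4.7016  r=7.0216  x^+=-1.7947  v^+=-0.7225  a^+=0.7429
step 2: x_pred=-2.1061  r=7.6861  x^+=1.0759  v^+=0.8109  a^+=2.1801
step 3: x_pred=3.9723  r=-6.9023  x^+=1.1147  v^+=3.1353  a^+=0.8895
step 4: x_pred=5.9423  r=-2.9223  x^+=4.7325  v^+=4.0759  a^+=0.3431
step 5: x_pred=10.3210  r=-4.6810  x^+=8.3831  v^+=4.1762  a^+=-0.5322
step 6: x_pred=13.3624  r=-10.7624  x^+=8.9068  v^+=2.6896  a^+=-2.5446
step 7: x_pred=10.2531  r=-12.9031  x^+=4.9112  v^+=-1.5712  a^+=-4.9572
step 8: x_pred=-1.3202  r=-3.5998  x^+=-2.8105  v^+=-8.2814  a^+=-5.6303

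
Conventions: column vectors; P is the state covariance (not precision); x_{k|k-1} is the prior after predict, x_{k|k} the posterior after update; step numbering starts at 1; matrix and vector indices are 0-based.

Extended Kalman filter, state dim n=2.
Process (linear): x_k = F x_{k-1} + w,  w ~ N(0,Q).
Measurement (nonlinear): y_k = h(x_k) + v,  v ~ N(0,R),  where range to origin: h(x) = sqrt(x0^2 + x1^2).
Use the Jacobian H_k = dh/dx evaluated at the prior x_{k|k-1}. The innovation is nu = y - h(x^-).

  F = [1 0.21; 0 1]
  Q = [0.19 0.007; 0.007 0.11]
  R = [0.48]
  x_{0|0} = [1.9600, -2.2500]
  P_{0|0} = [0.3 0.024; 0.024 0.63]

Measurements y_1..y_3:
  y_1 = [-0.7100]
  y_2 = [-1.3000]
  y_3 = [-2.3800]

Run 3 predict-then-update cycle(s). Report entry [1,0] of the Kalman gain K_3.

K[1,0] = -0.4695

step 1: x^-=[1.4875, -2.2500]  P^-=[0.5279 0.1633; 0.1633 0.7400]  H_jac=[0.5515 -0.8342]  S=[1.0052]  K=[0.1541; -0.5245]  nu=[-3.4072]  x^+=[0.9625, -0.4629]  P^+=[0.5040 0.2445; 0.2445 0.4635]
step 2: x^-=[0.8653, -0.4629]  P^-=[0.8171 0.3489; 0.3489 0.5735]  H_jac=[0.8817 -0.4717]  S=[0.9527]  K=[0.5835; 0.0389]  nu=[-2.2813]  x^+=[-0.4660, -0.5517]  P^+=[0.4927 0.3272; 0.3272 0.5720]
step 3: x^-=[-0.5818, -0.5517]  P^-=[0.8454 0.4543; 0.4543 0.6820]  H_jac=[-0.7256 -0.6881]  S=[1.7017]  K=[-0.5442; -0.4695]  nu=[-3.1818]  x^+=[1.1497, 0.9422]  P^+=[0.3414 0.0196; 0.0196 0.3069]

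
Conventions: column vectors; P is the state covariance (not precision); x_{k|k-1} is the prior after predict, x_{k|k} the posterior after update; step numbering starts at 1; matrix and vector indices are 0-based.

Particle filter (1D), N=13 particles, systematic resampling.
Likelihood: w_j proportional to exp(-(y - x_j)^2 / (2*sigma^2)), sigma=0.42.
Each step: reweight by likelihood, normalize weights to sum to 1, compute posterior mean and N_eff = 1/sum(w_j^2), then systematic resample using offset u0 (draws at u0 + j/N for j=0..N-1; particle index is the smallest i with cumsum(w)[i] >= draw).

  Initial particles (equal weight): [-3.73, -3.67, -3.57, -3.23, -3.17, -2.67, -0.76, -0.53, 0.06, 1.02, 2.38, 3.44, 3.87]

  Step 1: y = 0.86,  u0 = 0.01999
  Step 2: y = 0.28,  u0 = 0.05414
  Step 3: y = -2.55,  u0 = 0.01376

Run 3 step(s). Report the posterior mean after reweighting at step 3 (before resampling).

step 1: w=[0.0000, 0.0000, 0.0000, 0.0000, 0.0000, 0.0000, 0.0005, 0.0038, 0.1483, 0.8461, 0.0013, 0.0000, 0.0000]  mean=0.8726  Neff=1.3553  idx=[8, 8, 9, 9, 9, 9, 9, 9, 9, 9, 9, 9, 9]
step 2: w=[0.2140, 0.2140, 0.0520, 0.0520, 0.0520, 0.0520, 0.0520, 0.0520, 0.0520, 0.0520, 0.0520, 0.0520, 0.0520]  mean=0.6091  Neff=8.2403  idx=[0, 0, 0, 1, 1, 2, 3, 5, 6, 8, 9, 11, 12]
step 3: w=[0.2000, 0.2000, 0.2000, 0.2000, 0.2000, 0.0000, 0.0000, 0.0000, 0.0000, 0.0000, 0.0000, 0.0000, 0.0000]  mean=0.0600  Neff=5.0000  idx=[0, 0, 0, 1, 1, 1, 2, 2, 3, 3, 3, 4, 4]

post_mean = 0.0600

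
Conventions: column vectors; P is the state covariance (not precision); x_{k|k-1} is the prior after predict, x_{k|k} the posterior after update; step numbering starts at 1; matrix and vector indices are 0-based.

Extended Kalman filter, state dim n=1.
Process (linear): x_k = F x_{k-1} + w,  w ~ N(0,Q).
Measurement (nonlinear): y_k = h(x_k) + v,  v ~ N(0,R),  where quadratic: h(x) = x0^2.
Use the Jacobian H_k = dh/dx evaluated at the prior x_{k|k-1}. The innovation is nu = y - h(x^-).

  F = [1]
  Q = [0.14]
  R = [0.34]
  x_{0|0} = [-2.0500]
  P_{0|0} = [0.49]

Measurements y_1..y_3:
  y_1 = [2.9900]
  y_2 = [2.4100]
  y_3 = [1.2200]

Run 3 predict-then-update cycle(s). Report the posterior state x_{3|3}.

x_post = [-1.2501]

step 1: x^-=[-2.0500]  P^-=[0.6300]  H_jac=[-4.1000]  S=[10.9303]  K=[-0.2363]  nu=[-1.2125]  x^+=[-1.7635]  P^+=[0.0196]
step 2: x^-=[-1.7635]  P^-=[0.1596]  H_jac=[-3.5269]  S=[2.3253]  K=[-0.2421]  nu=[-0.6998]  x^+=[-1.5941]  P^+=[0.0233]
step 3: x^-=[-1.5941]  P^-=[0.1633]  H_jac=[-3.1881]  S=[2.0002]  K=[-0.2603]  nu=[-1.3210]  x^+=[-1.2501]  P^+=[0.0278]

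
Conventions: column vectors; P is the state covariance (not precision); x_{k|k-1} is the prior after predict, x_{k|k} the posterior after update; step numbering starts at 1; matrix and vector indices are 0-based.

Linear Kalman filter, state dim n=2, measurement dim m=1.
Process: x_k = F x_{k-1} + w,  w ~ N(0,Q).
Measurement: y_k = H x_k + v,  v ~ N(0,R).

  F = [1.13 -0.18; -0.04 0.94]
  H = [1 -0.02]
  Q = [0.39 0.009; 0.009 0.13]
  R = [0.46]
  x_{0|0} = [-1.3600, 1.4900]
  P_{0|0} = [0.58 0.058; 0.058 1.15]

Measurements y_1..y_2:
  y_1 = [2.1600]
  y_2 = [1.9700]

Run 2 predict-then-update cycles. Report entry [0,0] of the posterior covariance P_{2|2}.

P_post[0,0] = 0.2972

step 1: x^-=[-1.8050, 1.4550]  P^-=[1.1443 -0.1498; -0.1498 1.1427]  S=[1.6107]  K=[0.7123; -0.1072]  nu=[3.9941]  x^+=[1.0399, 1.0269]  P^+=[0.3271 -0.0268; -0.0268 1.1242]
step 2: x^-=[0.9902, 0.9237]  P^-=[0.8550 -0.2247; -0.2247 1.1259]  S=[1.3245]  K=[0.6490; -0.1866]  nu=[0.9983]  x^+=[1.6380, 0.7374]  P^+=[0.2972 -0.0643; -0.0643 1.0798]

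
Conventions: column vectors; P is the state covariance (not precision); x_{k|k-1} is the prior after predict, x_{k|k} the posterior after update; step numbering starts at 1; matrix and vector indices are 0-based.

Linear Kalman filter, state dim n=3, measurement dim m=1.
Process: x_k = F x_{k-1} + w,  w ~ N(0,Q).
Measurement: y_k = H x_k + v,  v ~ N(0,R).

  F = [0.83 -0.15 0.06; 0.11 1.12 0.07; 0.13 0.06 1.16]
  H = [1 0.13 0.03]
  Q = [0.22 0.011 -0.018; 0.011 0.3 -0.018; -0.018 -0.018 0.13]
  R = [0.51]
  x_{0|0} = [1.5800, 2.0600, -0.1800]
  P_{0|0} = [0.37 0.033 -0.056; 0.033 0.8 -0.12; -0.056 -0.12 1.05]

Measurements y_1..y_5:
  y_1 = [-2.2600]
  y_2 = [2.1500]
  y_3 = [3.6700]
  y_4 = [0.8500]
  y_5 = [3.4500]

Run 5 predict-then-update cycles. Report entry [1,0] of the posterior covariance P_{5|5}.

P_post[1,0] = -0.8428

step 1: x^-=[0.9916, 2.4684, 0.1202]  P^-=[0.4850 -0.0655 0.0549; -0.0655 1.3016 -0.0327; 0.0549 -0.0327 1.5189]  S=[1.0044]  K=[0.4761; 0.1023; 0.0958]  nu=[-3.5761]  x^+=[-0.7109, 2.1027, -0.2223]  P^+=[0.2574 -0.1144 0.0091; -0.1144 1.2911 -0.0426; 0.0091 -0.0426 1.5097]
step 2: x^-=[-0.9188, 2.2612, -0.2242]  P^-=[0.4620 -0.2824 0.1158; -0.2824 1.8953 0.1234; 0.1158 0.1234 2.1655]  S=[0.9404]  K=[0.4559; -0.0343; 0.2093]  nu=[2.7815]  x^+=[0.3493, 2.1658, 0.3580]  P^+=[0.2665 -0.2676 0.0261; -0.2676 1.8942 0.1301; 0.0261 0.1301 2.1243]
step 3: x^-=[-0.0135, 2.4892, 0.5907]  P^-=[0.5208 -0.5093 0.1366; -0.5093 2.6446 0.4180; 0.1366 0.4180 3.0216]  S=[0.9572]  K=[0.4792; -0.1598; 0.2942]  nu=[3.3422]  x^+=[1.5879, 1.9552, 1.5739]  P^+=[0.3010 -0.4360 0.0017; -0.4360 2.6202 0.4630; 0.0017 0.4630 2.9388]
step 4: x^-=[1.1191, 2.4746, 2.1495]  P^-=[0.5973 -0.7611 0.1050; -0.7611 3.5700 0.9384; 0.1050 0.9384 4.1571]  S=[0.9871]  K=[0.5081; -0.2724; 0.3563]  nu=[-0.6553]  x^+=[0.7862, 2.6531, 1.9160]  P^+=[0.3425 -0.6245 -0.0737; -0.6245 3.4967 1.0342; -0.0737 1.0342 4.0318]
step 5: x^-=[0.3695, 3.1921, 2.4840]  P^-=[0.6787 -1.0446 0.0014; -1.0446 4.7174 1.7921; 0.0014 1.7921 5.6855]  S=[1.0160]  K=[0.5344; -0.3717; 0.3986]  nu=[2.5910]  x^+=[1.7541, 2.2291, 3.5167]  P^+=[0.3886 -0.8428 -0.2150; -0.8428 4.5770 1.9426; -0.2150 1.9426 5.5241]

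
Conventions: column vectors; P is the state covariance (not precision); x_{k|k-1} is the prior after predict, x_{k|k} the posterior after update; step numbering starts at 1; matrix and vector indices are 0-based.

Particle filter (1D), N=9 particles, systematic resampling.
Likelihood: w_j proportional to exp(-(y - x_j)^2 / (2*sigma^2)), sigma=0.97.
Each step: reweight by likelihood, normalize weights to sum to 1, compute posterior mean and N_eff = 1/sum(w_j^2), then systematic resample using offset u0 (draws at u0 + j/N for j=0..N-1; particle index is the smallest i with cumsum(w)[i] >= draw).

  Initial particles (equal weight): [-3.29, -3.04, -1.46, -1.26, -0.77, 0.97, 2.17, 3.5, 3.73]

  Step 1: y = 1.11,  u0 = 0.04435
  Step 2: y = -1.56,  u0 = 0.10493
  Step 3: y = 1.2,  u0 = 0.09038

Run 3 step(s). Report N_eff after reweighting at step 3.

N_eff = 4.0099

step 1: w=[0.0000, 0.0001, 0.0162, 0.0274, 0.0827, 0.5356, 0.2979, 0.0260, 0.0141]  mean=1.1876  Neff=2.6016  idx=[4, 5, 5, 5, 5, 5, 6, 6, 6]
step 2: w=[0.8099, 0.0376, 0.0376, 0.0376, 0.0376, 0.0376, 0.0007, 0.0007, 0.0007]  mean=-0.4367  Neff=1.5083  idx=[0, 0, 0, 0, 0, 0, 0, 2, 5]
step 3: w=[0.0449, 0.0449, 0.0449, 0.0449, 0.0449, 0.0449, 0.0449, 0.3430, 0.3430]  mean=0.4236  Neff=4.0099  idx=[2, 4, 6, 7, 7, 7, 8, 8, 8]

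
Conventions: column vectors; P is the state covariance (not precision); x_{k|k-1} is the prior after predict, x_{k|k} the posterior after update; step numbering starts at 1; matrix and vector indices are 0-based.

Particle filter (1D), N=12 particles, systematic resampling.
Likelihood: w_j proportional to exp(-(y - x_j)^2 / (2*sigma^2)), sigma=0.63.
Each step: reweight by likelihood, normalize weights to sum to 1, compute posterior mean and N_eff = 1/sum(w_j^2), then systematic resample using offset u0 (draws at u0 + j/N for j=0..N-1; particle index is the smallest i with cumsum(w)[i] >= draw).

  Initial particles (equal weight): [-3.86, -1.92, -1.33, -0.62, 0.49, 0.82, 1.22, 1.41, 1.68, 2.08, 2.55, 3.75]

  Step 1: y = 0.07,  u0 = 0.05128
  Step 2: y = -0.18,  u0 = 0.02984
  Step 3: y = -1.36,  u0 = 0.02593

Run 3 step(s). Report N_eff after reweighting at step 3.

step 1: w=[0.0000, 0.0030, 0.0373, 0.2417, 0.3525, 0.2168, 0.0832, 0.0458, 0.0168, 0.0027, 0.0002, 0.0000]  mean=0.3458  Neff=4.1600  idx=[3, 3, 3, 4, 4, 4, 4, 5, 5, 5, 6, 7]
step 2: w=[0.1399, 0.1399, 0.1399, 0.1014, 0.1014, 0.1014, 0.1014, 0.0507, 0.0507, 0.0507, 0.0151, 0.0074]  mean=0.0921  Neff=9.2702  idx=[0, 0, 1, 2, 2, 3, 4, 4, 5, 6, 7, 9]
step 3: w=[0.1944, 0.1944, 0.1944, 0.1944, 0.1944, 0.0052, 0.0052, 0.0052, 0.0052, 0.0052, 0.0010, 0.0010]  mean=-0.5883  Neff=5.2877  idx=[0, 0, 0, 1, 1, 2, 2, 3, 3, 3, 4, 4]

N_eff = 5.2877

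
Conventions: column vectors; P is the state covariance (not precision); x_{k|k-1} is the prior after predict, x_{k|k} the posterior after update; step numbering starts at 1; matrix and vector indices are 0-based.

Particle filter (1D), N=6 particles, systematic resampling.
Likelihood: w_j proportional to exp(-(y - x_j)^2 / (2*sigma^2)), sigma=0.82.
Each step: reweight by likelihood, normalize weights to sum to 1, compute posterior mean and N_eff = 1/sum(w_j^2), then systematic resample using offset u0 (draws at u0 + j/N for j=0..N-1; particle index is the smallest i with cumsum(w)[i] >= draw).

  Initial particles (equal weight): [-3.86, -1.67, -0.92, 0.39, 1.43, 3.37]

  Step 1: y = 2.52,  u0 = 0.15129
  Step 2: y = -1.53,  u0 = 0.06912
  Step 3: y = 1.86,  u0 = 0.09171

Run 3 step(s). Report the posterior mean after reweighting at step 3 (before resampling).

post_mean = 1.4300

step 1: w=[0.0000, 0.0000, 0.0001, 0.0332, 0.4005, 0.5662]  mean=2.4935  Neff=2.0745  idx=[4, 4, 5, 5, 5, 5]
step 2: w=[0.5000, 0.5000, 0.0000, 0.0000, 0.0000, 0.0000]  mean=1.4300  Neff=2.0001  idx=[0, 0, 0, 1, 1, 1]
step 3: w=[0.1667, 0.1667, 0.1667, 0.1667, 0.1667, 0.1667]  mean=1.4300  Neff=6.0000  idx=[0, 1, 2, 3, 4, 5]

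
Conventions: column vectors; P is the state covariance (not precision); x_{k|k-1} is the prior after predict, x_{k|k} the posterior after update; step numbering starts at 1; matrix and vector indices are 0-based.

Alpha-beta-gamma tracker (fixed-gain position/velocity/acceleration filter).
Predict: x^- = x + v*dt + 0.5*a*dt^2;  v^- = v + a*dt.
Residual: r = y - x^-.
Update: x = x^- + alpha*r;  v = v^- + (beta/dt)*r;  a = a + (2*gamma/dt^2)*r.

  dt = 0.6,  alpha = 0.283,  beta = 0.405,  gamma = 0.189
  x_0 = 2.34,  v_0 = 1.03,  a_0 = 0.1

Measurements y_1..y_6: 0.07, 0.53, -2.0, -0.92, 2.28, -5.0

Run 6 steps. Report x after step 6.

step 1: x_pred=2.9760  r=-2.9060  x^+=2.1536  v^+=-0.8715  a^+=-2.9513
step 2: x_pred=1.0994  r=-0.5694  x^+=0.9383  v^+=-3.0267  a^+=-3.5492
step 3: x_pred=-1.5166  r=-0.4834  x^+=-1.6534  v^+=-5.4825  a^+=-4.0568
step 4: x_pred=-5.6731  r=4.7531  x^+=-4.3280  v^+=-4.7082  a^+=0.9340
step 5: x_pred=-6.9848  r=9.2648  x^+=-4.3629  v^+=2.1059  a^+=10.6621
step 6: x_pred=-1.1802  r=-3.8198  x^+=-2.2612  v^+=5.9248  a^+=6.6512

x_post = -2.2612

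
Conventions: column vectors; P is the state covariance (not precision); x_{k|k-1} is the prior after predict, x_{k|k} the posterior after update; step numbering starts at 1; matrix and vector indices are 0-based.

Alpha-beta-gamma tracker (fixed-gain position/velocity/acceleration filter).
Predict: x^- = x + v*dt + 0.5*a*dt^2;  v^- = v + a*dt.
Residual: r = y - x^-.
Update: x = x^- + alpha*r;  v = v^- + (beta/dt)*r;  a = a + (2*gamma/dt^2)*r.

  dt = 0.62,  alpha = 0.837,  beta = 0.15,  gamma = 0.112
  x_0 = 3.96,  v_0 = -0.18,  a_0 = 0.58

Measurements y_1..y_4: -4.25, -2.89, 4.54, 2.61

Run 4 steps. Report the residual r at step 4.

resid = 1.2153

step 1: x_pred=3.9599  r=-8.2099  x^+=-2.9118  v^+=-1.8067  a^+=-4.2041
step 2: x_pred=-4.8399  r=1.9499  x^+=-3.2078  v^+=-3.9414  a^+=-3.0678
step 3: x_pred=-6.2412  r=10.7812  x^+=2.7827  v^+=-3.2351  a^+=3.2147
step 4: x_pred=1.3947  r=1.2153  x^+=2.4119  v^+=-0.9480  a^+=3.9228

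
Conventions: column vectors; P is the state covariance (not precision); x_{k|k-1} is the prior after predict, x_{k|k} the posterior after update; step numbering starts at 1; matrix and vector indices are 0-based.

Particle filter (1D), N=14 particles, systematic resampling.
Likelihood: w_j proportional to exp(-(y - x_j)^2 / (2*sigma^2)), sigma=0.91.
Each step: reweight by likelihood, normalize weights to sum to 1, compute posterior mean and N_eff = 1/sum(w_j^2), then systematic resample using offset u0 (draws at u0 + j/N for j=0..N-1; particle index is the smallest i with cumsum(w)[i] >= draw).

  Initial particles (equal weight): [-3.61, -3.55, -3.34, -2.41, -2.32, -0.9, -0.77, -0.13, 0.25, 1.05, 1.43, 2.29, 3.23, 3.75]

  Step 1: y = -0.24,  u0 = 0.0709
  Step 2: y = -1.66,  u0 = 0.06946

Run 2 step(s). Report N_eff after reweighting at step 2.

N_eff = 8.6129

step 1: w=[0.0003, 0.0003, 0.0007, 0.0139, 0.0175, 0.1839, 0.2019, 0.2374, 0.2069, 0.0876, 0.0444, 0.0050, 0.0002, 0.0000]  mean=-0.2113  Neff=5.4376  idx=[5, 5, 5, 6, 6, 7, 7, 7, 7, 8, 8, 8, 9, 11]
step 2: w=[0.1510, 0.1510, 0.1510, 0.1326, 0.1326, 0.0521, 0.0521, 0.0521, 0.0521, 0.0236, 0.0236, 0.0236, 0.0025, 0.0000]  mean=-0.6186  Neff=8.6129  idx=[0, 0, 1, 1, 2, 2, 3, 3, 4, 4, 6, 7, 9, 12]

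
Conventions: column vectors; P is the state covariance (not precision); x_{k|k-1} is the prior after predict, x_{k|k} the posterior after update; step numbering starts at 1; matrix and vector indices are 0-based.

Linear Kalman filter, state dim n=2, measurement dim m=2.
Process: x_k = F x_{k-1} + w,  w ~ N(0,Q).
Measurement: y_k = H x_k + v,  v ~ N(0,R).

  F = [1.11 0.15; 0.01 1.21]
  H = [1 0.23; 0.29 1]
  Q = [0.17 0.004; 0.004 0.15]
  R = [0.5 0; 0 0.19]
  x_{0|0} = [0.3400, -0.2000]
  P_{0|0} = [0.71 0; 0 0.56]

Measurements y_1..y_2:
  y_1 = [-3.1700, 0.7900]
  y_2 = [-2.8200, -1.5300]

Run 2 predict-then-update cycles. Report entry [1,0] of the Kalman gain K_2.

step 1: x^-=[0.3474, -0.2386]  P^-=[1.0574 0.1135; 0.1135 0.9700]  S=[1.6609 0.6508; 0.6508 1.3147]  K=[0.6540 -0.0042; -0.1194 0.8219]  nu=[-3.4625, 0.9279]  x^+=[-1.9209, 0.9374]  P^+=[0.3506 -0.1024; -0.1024 0.1859]
step 2: x^-=[-1.9915, 1.1151]  P^-=[0.5720 -0.0961; -0.0961 0.4197]  S=[1.0500 0.1599; 0.1599 0.6020]  K=[0.5274 -0.0242; -0.1029 0.6781]  nu=[-1.0849, -2.0675]  x^+=[-2.5137, -0.1754]  P^+=[0.2837 -0.0869; -0.0869 0.1540]

K[1,0] = -0.1029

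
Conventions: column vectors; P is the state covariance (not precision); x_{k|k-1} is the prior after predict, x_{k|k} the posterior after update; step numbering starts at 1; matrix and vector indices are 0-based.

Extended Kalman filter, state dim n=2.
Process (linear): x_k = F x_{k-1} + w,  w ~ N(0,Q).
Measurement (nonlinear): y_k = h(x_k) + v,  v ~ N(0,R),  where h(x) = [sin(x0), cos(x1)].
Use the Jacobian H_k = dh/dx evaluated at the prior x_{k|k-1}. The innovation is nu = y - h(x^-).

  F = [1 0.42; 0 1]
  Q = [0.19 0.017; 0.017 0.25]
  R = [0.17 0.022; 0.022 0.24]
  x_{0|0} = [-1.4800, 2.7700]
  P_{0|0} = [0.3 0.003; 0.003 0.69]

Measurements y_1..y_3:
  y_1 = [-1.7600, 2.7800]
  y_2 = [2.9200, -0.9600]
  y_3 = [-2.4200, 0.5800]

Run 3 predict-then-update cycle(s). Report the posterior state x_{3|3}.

x_post = [-8.2651, -3.3225]

step 1: x^-=[-0.3166, 2.7700]  P^-=[0.6142 0.3098; 0.3098 0.9400]  H_jac=[0.9503 0.0000; 0.0000 -0.3631]  S=[0.7247 -0.0849; -0.0849 0.3639]  K=[0.7909 -0.1246; 0.3047 -0.8668]  nu=[-1.4487, 3.7118]  x^+=[-1.9248, -0.8887]  P^+=[0.1386 0.0344; 0.0344 0.5545]
step 2: x^-=[-2.2980, -0.8887]  P^-=[0.4553 0.2843; 0.2843 0.8045]  H_jac=[-0.6648 0.0000; 0.0000 0.7762]  S=[0.3712 -0.1247; -0.1247 0.7247]  K=[-0.7568 0.1743; -0.2332 0.8215]  nu=[3.6670, -1.5905]  x^+=[-5.3506, -3.0502]  P^+=[0.1878 0.0324; 0.0324 0.2474]
step 3: x^-=[-6.6317, -3.0502]  P^-=[0.4487 0.1533; 0.1533 0.4974]  H_jac=[0.9399 0.0000; 0.0000 0.0912]  S=[0.5663 0.0351; 0.0351 0.2441]  K=[0.7477 -0.0503; 0.2451 0.1506]  nu=[-2.0785, 1.5758]  x^+=[-8.2651, -3.3225]  P^+=[0.1341 0.0479; 0.0479 0.4552]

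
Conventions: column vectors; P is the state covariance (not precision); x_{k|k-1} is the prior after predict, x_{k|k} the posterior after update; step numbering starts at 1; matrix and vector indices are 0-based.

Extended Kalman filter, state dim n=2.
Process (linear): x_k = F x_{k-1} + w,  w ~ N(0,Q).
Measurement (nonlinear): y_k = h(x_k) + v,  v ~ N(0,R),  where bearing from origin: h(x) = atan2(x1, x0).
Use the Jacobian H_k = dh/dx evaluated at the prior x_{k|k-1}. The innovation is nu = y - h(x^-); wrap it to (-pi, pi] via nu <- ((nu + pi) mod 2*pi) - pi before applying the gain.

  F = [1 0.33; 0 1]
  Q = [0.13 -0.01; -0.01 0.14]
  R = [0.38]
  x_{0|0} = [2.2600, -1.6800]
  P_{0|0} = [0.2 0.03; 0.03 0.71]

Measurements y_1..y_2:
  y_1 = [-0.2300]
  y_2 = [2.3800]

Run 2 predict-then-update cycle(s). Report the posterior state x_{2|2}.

x_post = [3.1166, 0.6182]

step 1: x^-=[1.7056, -1.6800]  P^-=[0.4271 0.2543; 0.2543 0.8500]  H_jac=[0.2931 0.2976]  S=[0.5363]  K=[0.3745; 0.6106]  nu=[0.5478]  x^+=[1.9108, -1.3455]  P^+=[0.3519 0.1316; 0.1316 0.6500]
step 2: x^-=[1.4668, -1.3455]  P^-=[0.6396 0.3362; 0.3362 0.7900]  H_jac=[0.3396 0.3702]  S=[0.6466]  K=[0.5284; 0.6289]  nu=[3.1223]  x^+=[3.1166, 0.6182]  P^+=[0.4590 0.1213; 0.1213 0.5343]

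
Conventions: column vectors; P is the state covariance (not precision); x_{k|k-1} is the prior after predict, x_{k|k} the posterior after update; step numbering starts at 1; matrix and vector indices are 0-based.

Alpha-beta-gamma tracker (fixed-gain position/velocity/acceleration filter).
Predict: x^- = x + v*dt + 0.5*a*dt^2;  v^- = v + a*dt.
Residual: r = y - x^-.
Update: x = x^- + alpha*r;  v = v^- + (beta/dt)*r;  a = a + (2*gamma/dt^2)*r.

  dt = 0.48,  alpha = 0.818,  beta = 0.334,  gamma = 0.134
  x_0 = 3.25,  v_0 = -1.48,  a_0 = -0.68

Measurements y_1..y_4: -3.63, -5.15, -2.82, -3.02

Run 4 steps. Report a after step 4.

a_post = 7.2349

step 1: x_pred=2.4613  r=-6.0913  x^+=-2.5214  v^+=-6.0449  a^+=-7.7653
step 2: x_pred=-6.3175  r=1.1675  x^+=-5.3625  v^+=-8.9599  a^+=-6.4073
step 3: x_pred=-10.4013  r=7.5813  x^+=-4.1998  v^+=-6.7600  a^+=2.4113
step 4: x_pred=-7.1668  r=4.1468  x^+=-3.7747  v^+=-2.7171  a^+=7.2349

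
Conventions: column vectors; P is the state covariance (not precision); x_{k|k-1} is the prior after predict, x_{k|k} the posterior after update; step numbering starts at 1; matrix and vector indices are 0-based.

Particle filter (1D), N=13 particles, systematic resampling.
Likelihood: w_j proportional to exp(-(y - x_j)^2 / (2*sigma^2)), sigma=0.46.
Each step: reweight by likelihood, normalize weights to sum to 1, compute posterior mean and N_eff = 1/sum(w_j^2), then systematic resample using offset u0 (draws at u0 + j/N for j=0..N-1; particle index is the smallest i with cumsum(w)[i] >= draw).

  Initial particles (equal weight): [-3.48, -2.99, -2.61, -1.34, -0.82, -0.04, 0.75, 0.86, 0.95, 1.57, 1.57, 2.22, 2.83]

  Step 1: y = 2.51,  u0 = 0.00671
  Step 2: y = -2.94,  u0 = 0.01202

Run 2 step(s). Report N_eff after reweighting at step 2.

N_eff = 2.0000

step 1: w=[0.0000, 0.0000, 0.0000, 0.0000, 0.0000, 0.0000, 0.0004, 0.0009, 0.0017, 0.0667, 0.0667, 0.4412, 0.4225]  mean=2.3871  Neff=2.6176  idx=[9, 10, 11, 11, 11, 11, 11, 11, 12, 12, 12, 12, 12]
step 2: w=[0.5000, 0.5000, 0.0000, 0.0000, 0.0000, 0.0000, 0.0000, 0.0000, 0.0000, 0.0000, 0.0000, 0.0000, 0.0000]  mean=1.5700  Neff=2.0000  idx=[0, 0, 0, 0, 0, 0, 0, 1, 1, 1, 1, 1, 1]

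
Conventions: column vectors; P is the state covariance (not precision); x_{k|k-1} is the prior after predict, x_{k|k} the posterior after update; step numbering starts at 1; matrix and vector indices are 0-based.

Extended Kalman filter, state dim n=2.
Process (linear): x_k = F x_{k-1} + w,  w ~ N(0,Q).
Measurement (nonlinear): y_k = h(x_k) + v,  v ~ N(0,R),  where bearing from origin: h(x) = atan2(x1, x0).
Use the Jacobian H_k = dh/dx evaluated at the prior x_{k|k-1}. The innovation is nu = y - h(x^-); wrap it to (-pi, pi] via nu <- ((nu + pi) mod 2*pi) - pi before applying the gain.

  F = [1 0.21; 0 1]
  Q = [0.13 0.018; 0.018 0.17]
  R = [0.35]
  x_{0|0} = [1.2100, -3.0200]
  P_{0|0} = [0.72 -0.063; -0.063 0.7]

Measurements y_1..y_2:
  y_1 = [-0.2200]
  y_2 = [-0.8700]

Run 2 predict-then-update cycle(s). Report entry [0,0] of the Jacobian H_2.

H_jac[0,0] = 0.3355

step 1: x^-=[0.5758, -3.0200]  P^-=[0.8544 0.1020; 0.1020 0.8700]  H_jac=[0.3195 0.0609]  S=[0.4444]  K=[0.6282; 0.1926]  nu=[1.1624]  x^+=[1.3061, -2.7961]  P^+=[0.6790 0.0482; 0.0482 0.8535]
step 2: x^-=[0.7189, -2.7961]  P^-=[0.8669 0.2455; 0.2455 1.0235]  H_jac=[0.3355 0.0862]  S=[0.4694]  K=[0.6647; 0.3635]  nu=[0.4491]  x^+=[1.0174, -2.6329]  P^+=[0.6595 0.1321; 0.1321 0.9615]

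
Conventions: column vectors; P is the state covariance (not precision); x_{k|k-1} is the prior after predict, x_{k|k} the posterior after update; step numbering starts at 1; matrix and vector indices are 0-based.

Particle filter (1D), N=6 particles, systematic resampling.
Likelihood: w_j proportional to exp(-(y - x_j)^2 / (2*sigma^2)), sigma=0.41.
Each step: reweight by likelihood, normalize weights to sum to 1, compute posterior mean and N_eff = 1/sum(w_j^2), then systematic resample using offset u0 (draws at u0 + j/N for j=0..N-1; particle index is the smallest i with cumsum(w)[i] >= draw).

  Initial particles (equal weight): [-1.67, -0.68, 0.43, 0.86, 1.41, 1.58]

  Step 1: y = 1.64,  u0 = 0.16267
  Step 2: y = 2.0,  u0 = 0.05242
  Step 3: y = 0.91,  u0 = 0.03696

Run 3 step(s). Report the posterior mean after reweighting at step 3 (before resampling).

step 1: w=[0.0000, 0.0000, 0.0064, 0.0810, 0.4229, 0.4897]  mean=1.4424  Neff=2.3515  idx=[4, 4, 4, 5, 5, 5]
step 2: w=[0.1250, 0.1250, 0.1250, 0.2083, 0.2083, 0.2083]  mean=1.5162  Neff=5.6472  idx=[0, 1, 3, 3, 4, 5]
step 3: w=[0.2373, 0.2373, 0.1313, 0.1313, 0.1313, 0.1313]  mean=1.4993  Neff=5.5053  idx=[0, 0, 1, 2, 3, 5]

post_mean = 1.4993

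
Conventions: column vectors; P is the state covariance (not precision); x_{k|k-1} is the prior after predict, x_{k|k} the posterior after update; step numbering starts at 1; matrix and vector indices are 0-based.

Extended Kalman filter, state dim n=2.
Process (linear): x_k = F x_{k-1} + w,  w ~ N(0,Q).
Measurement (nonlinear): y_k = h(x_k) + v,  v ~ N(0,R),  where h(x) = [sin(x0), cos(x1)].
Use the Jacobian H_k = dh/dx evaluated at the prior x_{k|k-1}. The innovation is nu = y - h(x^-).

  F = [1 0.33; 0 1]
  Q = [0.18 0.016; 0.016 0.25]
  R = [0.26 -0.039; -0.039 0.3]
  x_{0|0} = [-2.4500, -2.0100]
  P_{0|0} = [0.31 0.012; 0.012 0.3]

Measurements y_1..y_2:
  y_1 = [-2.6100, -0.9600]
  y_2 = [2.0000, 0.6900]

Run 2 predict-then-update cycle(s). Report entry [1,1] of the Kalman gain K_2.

step 1: x^-=[-3.1133, -2.0100]  P^-=[0.5306 0.1270; 0.1270 0.5500]  H_jac=[-0.9996 0.0000; 0.0000 0.9051]  S=[0.7902 -0.1539; -0.1539 0.7506]  K=[-0.6681 0.0162; -0.0328 0.6565]  nu=[-2.5817, -0.5348]  x^+=[-1.3972, -2.2764]  P^+=[0.1744 0.0341; 0.0341 0.2190]
step 2: x^-=[-2.1484, -2.2764]  P^-=[0.4008 0.1224; 0.1224 0.4690]  H_jac=[-0.5460 0.0000; 0.0000 0.7612]  S=[0.3795 -0.0899; -0.0899 0.5718]  K=[-0.5589 0.0751; -0.0293 0.6198]  nu=[2.8378, 1.3385]  x^+=[-3.6338, -1.5301]  P^+=[0.2715 0.0582; 0.0582 0.2458]

K[1,1] = 0.6198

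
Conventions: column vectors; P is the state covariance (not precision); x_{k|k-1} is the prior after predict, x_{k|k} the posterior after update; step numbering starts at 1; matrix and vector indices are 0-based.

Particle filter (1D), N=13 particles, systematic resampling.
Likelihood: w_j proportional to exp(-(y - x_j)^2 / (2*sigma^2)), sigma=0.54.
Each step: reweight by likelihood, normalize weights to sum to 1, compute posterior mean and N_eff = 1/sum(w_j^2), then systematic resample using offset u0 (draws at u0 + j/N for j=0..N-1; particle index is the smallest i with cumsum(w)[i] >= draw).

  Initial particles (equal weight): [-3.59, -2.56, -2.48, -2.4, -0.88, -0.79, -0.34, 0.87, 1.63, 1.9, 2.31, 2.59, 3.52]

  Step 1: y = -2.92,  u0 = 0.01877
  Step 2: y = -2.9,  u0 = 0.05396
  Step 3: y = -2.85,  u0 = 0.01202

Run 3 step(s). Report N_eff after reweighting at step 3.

step 1: w=[0.1773, 0.3066, 0.2747, 0.2408, 0.0003, 0.0002, 0.0000, 0.0000, 0.0000, 0.0000, 0.0000, 0.0000, 0.0000]  mean=-2.6813  Neff=3.8618  idx=[0, 0, 0, 1, 1, 1, 1, 2, 2, 2, 3, 3, 3]
step 2: w=[0.0504, 0.0504, 0.0504, 0.0934, 0.0934, 0.0934, 0.0934, 0.0842, 0.0842, 0.0842, 0.0742, 0.0742, 0.0742]  mean=-2.6598  Neff=12.4515  idx=[1, 2, 3, 4, 5, 6, 6, 7, 8, 9, 10, 11, 12]
step 3: w=[0.0407, 0.0407, 0.0902, 0.0902, 0.0902, 0.0902, 0.0902, 0.0823, 0.0823, 0.0823, 0.0736, 0.0736, 0.0736]  mean=-2.5888  Neff=12.4161  idx=[0, 2, 2, 3, 4, 5, 6, 7, 8, 9, 10, 11, 12]

N_eff = 12.4161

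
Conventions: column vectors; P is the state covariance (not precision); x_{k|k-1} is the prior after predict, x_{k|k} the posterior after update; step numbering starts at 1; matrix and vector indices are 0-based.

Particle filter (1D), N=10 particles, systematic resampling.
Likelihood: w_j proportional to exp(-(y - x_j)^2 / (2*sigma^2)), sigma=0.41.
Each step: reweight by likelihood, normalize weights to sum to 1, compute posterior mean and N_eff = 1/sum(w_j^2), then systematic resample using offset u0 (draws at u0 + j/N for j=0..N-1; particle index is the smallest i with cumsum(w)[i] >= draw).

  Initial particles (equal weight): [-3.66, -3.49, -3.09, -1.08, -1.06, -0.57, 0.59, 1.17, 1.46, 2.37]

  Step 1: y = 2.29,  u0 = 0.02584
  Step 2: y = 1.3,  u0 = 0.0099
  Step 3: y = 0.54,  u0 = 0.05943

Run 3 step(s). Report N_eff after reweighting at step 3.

N_eff = 9.0012

step 1: w=[0.0000, 0.0000, 0.0000, 0.0000, 0.0000, 0.0000, 0.0002, 0.0211, 0.1136, 0.8651]  mean=2.2410  Neff=1.3128  idx=[8, 8, 9, 9, 9, 9, 9, 9, 9, 9]
step 2: w=[0.4373, 0.4373, 0.0157, 0.0157, 0.0157, 0.0157, 0.0157, 0.0157, 0.0157, 0.0157]  mean=1.5740  Neff=2.6008  idx=[0, 0, 0, 0, 0, 1, 1, 1, 1, 4]
step 3: w=[0.1111, 0.1111, 0.1111, 0.1111, 0.1111, 0.1111, 0.1111, 0.1111, 0.1111, 0.0001]  mean=1.4601  Neff=9.0012  idx=[0, 1, 2, 3, 4, 5, 5, 6, 7, 8]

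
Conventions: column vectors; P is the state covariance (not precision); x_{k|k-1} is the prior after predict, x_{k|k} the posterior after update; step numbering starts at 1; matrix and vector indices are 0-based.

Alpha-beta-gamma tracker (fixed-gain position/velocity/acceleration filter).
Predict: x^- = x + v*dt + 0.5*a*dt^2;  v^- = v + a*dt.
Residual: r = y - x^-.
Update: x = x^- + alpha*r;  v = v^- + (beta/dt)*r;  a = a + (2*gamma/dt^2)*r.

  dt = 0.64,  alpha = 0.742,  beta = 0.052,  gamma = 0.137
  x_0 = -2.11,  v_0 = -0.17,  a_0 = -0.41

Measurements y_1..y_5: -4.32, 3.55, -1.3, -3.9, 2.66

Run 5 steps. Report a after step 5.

a_post = 1.8621

step 1: x_pred=-2.3028  r=-2.0172  x^+=-3.7996  v^+=-0.5963  a^+=-1.7594
step 2: x_pred=-4.5415  r=8.0915  x^+=1.4624  v^+=-1.0649  a^+=3.6534
step 3: x_pred=1.5291  r=-2.8291  x^+=-0.5701  v^+=1.0434  a^+=1.7609
step 4: x_pred=0.4583  r=-4.3583  x^+=-2.7756  v^+=1.8162  a^+=-1.1546
step 5: x_pred=-1.8496  r=4.5096  x^+=1.4965  v^+=1.4437  a^+=1.8621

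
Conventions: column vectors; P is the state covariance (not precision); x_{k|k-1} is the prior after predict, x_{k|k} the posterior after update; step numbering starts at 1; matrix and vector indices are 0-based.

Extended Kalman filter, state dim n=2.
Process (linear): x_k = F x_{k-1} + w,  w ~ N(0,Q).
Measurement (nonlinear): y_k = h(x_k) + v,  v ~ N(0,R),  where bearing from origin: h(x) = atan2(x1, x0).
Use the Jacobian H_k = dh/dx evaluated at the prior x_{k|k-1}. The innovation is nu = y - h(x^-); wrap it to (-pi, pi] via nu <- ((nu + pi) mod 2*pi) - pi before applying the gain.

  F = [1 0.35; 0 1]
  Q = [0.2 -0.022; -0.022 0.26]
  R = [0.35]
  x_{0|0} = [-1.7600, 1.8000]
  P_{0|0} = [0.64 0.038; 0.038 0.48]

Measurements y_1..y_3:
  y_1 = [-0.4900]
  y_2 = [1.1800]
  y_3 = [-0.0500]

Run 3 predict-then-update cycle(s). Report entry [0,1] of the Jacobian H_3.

H_jac[0,1] = 0.1662

step 1: x^-=[-1.1300, 1.8000]  P^-=[0.9254 0.1840; 0.1840 0.7400]  H_jac=[-0.3985 -0.2502]  S=[0.5800]  K=[-0.7152; -0.4456]  nu=[-2.6214]  x^+=[0.7449, 2.9682]  P^+=[0.6287 -0.0009; -0.0009 0.6248]
step 2: x^-=[1.7838, 2.9682]  P^-=[0.9047 0.1958; 0.1958 0.8848]  H_jac=[-0.2475 0.1487]  S=[0.4106]  K=[-0.4744; 0.2025]  nu=[0.1503]  x^+=[1.7125, 2.9986]  P^+=[0.8122 0.2353; 0.2353 0.8680]
step 3: x^-=[2.7620, 2.9986]  P^-=[1.2833 0.5171; 0.5171 1.1280]  H_jac=[-0.1804 0.1662]  S=[0.3919]  K=[-0.3715; 0.2403]  nu=[-0.8765]  x^+=[3.0876, 2.7881]  P^+=[1.2292 0.5521; 0.5521 1.1054]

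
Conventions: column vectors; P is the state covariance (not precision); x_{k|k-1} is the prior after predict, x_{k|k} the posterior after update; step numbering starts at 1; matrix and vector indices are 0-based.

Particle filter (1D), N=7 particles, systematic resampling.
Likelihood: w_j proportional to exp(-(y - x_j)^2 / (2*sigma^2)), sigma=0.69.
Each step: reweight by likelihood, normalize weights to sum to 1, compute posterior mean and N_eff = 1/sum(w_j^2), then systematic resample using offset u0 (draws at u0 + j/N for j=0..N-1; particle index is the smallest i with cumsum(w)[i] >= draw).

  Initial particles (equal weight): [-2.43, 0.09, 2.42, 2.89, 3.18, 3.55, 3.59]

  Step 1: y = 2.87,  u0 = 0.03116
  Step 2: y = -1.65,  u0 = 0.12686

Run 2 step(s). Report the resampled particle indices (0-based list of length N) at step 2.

step 1: w=[0.0000, 0.0001, 0.2069, 0.2558, 0.2313, 0.1575, 0.1485]  mean=3.0675  Neff=4.7944  idx=[2, 2, 3, 3, 4, 5, 6]
step 2: w=[0.4928, 0.4928, 0.0070, 0.0070, 0.0004, 0.0000, 0.0000]  mean=2.4269  Neff=2.0588  idx=[0, 0, 0, 1, 1, 1, 1]

resampled_idx = [0, 0, 0, 1, 1, 1, 1]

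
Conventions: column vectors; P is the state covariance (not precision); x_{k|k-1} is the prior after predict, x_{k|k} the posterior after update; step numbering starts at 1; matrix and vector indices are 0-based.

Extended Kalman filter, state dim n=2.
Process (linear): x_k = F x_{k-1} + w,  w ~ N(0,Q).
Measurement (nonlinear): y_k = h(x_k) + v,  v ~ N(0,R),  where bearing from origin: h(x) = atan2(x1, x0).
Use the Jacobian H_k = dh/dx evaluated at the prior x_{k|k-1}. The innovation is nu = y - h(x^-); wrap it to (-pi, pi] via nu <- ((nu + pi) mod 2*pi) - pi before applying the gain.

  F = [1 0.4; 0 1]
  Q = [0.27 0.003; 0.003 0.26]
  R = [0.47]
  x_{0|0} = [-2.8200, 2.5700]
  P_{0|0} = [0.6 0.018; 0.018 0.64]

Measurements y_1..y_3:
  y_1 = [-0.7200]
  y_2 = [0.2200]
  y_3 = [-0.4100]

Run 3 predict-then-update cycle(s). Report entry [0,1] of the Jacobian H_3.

H_jac[0,1] = 0.1306

step 1: x^-=[-1.7920, 2.5700]  P^-=[0.9868 0.2770; 0.2770 0.9000]  H_jac=[-0.2618 -0.1826]  S=[0.5941]  K=[-0.5200; -0.3986]  nu=[-2.8997]  x^+=[-0.2842, 3.7259]  P^+=[0.8262 0.1539; 0.1539 0.8056]
step 2: x^-=[1.2061, 3.7259]  P^-=[1.3481 0.4791; 0.4791 1.0656]  H_jac=[-0.2429 0.0786]  S=[0.5378]  K=[-0.5389; -0.0606]  nu=[-1.0377]  x^+=[1.7653, 3.7887]  P^+=[1.1920 0.4615; 0.4615 1.0636]
step 3: x^-=[3.2808, 3.7887]  P^-=[2.0014 0.8900; 0.8900 1.3236]  H_jac=[-0.1508 0.1306]  S=[0.5030]  K=[-0.3690; 0.0768]  nu=[-1.2671]  x^+=[3.7484, 3.6914]  P^+=[1.9329 0.9042; 0.9042 1.3207]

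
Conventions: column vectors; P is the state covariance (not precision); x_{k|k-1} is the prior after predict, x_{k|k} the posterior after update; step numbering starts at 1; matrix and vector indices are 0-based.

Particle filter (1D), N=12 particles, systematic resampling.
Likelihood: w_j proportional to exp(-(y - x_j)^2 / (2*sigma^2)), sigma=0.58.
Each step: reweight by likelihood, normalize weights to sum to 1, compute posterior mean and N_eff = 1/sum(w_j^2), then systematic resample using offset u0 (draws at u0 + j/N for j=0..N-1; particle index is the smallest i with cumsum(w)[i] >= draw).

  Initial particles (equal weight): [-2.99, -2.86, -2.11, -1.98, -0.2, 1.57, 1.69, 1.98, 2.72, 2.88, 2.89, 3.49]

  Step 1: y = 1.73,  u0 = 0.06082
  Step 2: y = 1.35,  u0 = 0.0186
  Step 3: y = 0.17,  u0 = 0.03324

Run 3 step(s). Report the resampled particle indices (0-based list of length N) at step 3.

resampled_idx = [0, 0, 1, 2, 3, 3, 4, 5, 6, 7, 8, 9]

step 1: w=[0.0000, 0.0000, 0.0000, 0.0000, 0.0012, 0.2836, 0.2939, 0.2685, 0.0687, 0.0413, 0.0399, 0.0029]  mean=1.9046  Neff=4.0491  idx=[5, 5, 5, 6, 6, 6, 6, 7, 7, 7, 8, 10]
step 2: w=[0.1176, 0.1176, 0.1176, 0.1064, 0.1064, 0.1064, 0.1064, 0.0700, 0.0700, 0.0700, 0.0078, 0.0037]  mean=1.7211  Neff=9.8464  idx=[0, 0, 1, 2, 2, 3, 4, 5, 6, 6, 8, 9]
step 3: w=[0.1212, 0.1212, 0.1212, 0.1212, 0.1212, 0.0720, 0.0720, 0.0720, 0.0720, 0.0720, 0.0171, 0.0171]  mean=1.6272  Neff=10.0100  idx=[0, 0, 1, 2, 3, 3, 4, 5, 6, 7, 8, 9]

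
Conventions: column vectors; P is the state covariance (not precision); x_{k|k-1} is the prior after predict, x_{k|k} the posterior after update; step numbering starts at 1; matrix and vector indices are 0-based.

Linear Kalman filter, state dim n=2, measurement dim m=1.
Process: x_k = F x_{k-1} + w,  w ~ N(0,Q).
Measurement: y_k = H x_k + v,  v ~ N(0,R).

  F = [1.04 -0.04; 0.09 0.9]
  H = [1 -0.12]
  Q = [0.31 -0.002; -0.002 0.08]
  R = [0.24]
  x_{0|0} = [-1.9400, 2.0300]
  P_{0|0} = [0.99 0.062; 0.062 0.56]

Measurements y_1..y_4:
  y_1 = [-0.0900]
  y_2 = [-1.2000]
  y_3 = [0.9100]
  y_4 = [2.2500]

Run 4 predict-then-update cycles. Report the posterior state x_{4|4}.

x_post = [1.7238, 1.1755]

step 1: x^-=[-2.0988, 1.6524]  P^-=[1.3765 0.1283; 0.1283 0.5517]  S=[1.5937]  K=[0.8541; 0.0390]  nu=[2.2071]  x^+=[-0.2138, 1.7384]  P^+=[0.2140 0.0753; 0.0753 0.5492]
step 2: x^-=[-0.2919, 1.5453]  P^-=[0.5361 0.0684; 0.0684 0.5388]  S=[0.7674]  K=[0.6879; 0.0049]  nu=[-0.7227]  x^+=[-0.7890, 1.5418]  P^+=[0.1730 0.0658; 0.0658 0.5388]
step 3: x^-=[-0.8822, 1.3166]  P^-=[0.4925 0.0562; 0.0562 0.5285]  S=[0.7266]  K=[0.6685; -0.0100]  nu=[1.9502]  x^+=[0.4215, 1.2972]  P^+=[0.1678 0.0610; 0.0610 0.5284]
step 4: x^-=[0.3865, 1.2054]  P^-=[0.4872 0.0516; 0.0516 0.5193]  S=[0.7223]  K=[0.6660; -0.0149]  nu=[2.0082]  x^+=[1.7238, 1.1755]  P^+=[0.1669 0.0587; 0.0587 0.5191]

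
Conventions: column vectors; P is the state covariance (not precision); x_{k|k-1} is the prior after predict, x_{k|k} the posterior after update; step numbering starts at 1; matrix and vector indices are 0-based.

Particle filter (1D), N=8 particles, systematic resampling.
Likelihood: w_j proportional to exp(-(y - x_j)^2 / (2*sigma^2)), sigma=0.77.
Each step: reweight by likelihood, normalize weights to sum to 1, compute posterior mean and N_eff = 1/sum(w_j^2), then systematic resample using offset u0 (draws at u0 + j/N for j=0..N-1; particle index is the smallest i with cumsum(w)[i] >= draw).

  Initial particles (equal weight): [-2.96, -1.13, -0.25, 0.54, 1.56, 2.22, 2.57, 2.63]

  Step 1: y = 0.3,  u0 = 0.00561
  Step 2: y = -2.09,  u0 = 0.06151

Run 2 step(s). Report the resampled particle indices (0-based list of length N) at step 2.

resampled_idx = [0, 0, 0, 0, 0, 0, 2, 3]

step 1: w=[0.0001, 0.0797, 0.3466, 0.4260, 0.1172, 0.0200, 0.0058, 0.0046]  mean=0.3074  Neff=3.1039  idx=[1, 2, 2, 2, 3, 3, 3, 4]
step 2: w=[0.7170, 0.0898, 0.0898, 0.0898, 0.0046, 0.0046, 0.0046, 0.0000]  mean=-0.8701  Neff=1.8577  idx=[0, 0, 0, 0, 0, 0, 2, 3]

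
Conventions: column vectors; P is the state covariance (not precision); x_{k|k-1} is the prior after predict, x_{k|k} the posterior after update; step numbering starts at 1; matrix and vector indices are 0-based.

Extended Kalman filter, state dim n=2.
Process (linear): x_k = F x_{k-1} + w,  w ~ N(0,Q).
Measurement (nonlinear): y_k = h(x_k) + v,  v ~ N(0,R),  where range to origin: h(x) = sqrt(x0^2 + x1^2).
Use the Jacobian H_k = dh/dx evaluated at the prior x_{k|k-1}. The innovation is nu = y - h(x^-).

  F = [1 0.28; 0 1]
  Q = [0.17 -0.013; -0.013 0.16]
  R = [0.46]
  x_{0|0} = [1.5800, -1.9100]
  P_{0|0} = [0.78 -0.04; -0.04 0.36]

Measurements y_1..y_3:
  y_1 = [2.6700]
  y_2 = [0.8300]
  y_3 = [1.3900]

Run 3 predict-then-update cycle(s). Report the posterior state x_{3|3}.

x_post = [0.2024, -1.4284]

step 1: x^-=[1.0452, -1.9100]  P^-=[0.9558 0.0478; 0.0478 0.5200]  H_jac=[0.4800 -0.8772]  S=[1.0402]  K=[0.4008; -0.4165]  nu=[0.4927]  x^+=[1.2427, -2.1152]  P^+=[0.7887 0.2214; 0.2214 0.3396]
step 2: x^-=[0.6504, -2.1152]  P^-=[1.1094 0.3035; 0.3035 0.4996]  H_jac=[0.2939 -0.9558]  S=[0.8417]  K=[0.0427; -0.4613]  nu=[-1.3830]  x^+=[0.5914, -1.4772]  P^+=[1.1078 0.3201; 0.3201 0.3204]
step 3: x^-=[0.1777, -1.4772]  P^-=[1.4822 0.3968; 0.3968 0.4804]  H_jac=[0.1195 -0.9928]  S=[0.8606]  K=[-0.2521; -0.4992]  nu=[-0.0979]  x^+=[0.2024, -1.4284]  P^+=[1.4275 0.2885; 0.2885 0.2660]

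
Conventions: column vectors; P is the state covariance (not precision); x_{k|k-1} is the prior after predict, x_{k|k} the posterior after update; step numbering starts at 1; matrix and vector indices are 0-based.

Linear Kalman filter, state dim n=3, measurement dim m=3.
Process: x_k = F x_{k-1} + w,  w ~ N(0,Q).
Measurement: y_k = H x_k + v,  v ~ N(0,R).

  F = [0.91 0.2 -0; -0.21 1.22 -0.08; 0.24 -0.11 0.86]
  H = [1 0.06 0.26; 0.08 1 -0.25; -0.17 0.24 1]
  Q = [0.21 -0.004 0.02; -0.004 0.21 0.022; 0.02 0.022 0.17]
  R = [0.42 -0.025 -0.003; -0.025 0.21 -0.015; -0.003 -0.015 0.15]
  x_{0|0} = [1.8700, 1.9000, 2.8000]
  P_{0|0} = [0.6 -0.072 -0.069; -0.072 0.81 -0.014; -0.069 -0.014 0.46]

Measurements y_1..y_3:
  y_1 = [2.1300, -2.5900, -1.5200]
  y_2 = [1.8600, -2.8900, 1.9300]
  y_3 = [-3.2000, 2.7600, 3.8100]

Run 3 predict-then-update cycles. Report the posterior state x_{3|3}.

x_post = [-1.4033, 1.3396, 2.3400]

step 1: x^-=[2.0817, 1.7013, 2.6478]  P^-=[0.7131 0.0073 0.0806; 0.0073 1.4823 -0.1724; 0.0806 -0.1724 0.5325]  S=[1.2118 0.0330 0.0932; 0.0330 1.8143 0.0447; 0.0932 0.0447 0.6778]  K=[0.6166 0.0167 -0.1433; 0.0033 0.8358 0.2132; 0.1234 -0.1843 0.6996]  nu=[-0.7422, -3.7959, -4.2222]  x^+=[2.1656, -2.3739, 0.3018]  P^+=[0.2539 -0.0238 0.0253; -0.0238 0.1679 -0.0249; 0.0253 -0.0249 0.1176]
step 2: x^-=[1.4959, -3.3750, 1.0404]  P^-=[0.4183 -0.0384 0.0885; -0.0384 0.4897 -0.0603; 0.0885 -0.0603 0.2900]  S=[0.8992 -0.0546 0.0767; -0.0546 0.7410 -0.0157; 0.0767 -0.0157 0.4244]  K=[0.4941 -0.0015 -0.0701; -0.0011 0.6808 0.1756; 0.1192 -0.1485 0.5868]  nu=[0.2961, 0.6255, 1.9539]  x^+=[1.5042, -2.6064, 2.1293]  P^+=[0.2019 -0.0209 0.0274; -0.0209 0.1370 -0.0203; 0.0274 -0.0203 0.0994]
step 3: x^-=[0.8475, -3.6661, 2.4789]  P^-=[0.3751 -0.0332 0.0801; -0.0332 0.4390 -0.0469; 0.0801 -0.0469 0.2731]  S=[0.8513 -0.0496 0.0737; -0.0496 0.6834 -0.0123; 0.0737 -0.0123 0.4121]  K=[0.4681 -0.0011 -0.0635; 0.0009 0.6589 0.1750; 0.1160 -0.1404 0.5772]  nu=[-4.4721, 6.9780, 2.3550]  x^+=[-1.4033, 1.3396, 2.3400]  P^+=[0.1912 -0.0197 0.0263; -0.0197 0.1326 -0.0188; 0.0263 -0.0188 0.0973]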